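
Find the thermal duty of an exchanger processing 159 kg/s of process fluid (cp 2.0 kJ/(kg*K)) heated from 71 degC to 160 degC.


Q = m_dot * cp * delta_T
delta_T = 160 - 71 = 89 K
Q = 159 * 2.0 * 89
= 318 * 89
= 28302 kW

28302 kW


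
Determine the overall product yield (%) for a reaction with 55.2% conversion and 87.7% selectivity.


Overall yield = conversion (%) * selectivity (%) / 100
Conversion = 55.2%, Selectivity = 87.7%
Y = 55.2 * 87.7 / 100
= 48.4104 %

48.4104 %


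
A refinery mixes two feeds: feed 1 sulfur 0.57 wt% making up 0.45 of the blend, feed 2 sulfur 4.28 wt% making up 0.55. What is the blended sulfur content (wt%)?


Linear sulfur blending: S_blend = x1*S1 + x2*S2
Contribution 1: 0.45 * 0.57 = 0.2565 wt%
Contribution 2: 0.55 * 4.28 = 2.354 wt%
S_blend = 0.2565 + 2.354 = 2.6105

2.6105 wt%


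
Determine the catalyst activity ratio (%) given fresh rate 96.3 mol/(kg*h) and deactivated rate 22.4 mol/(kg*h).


Activity (%) = (rate_used / rate_fresh) * 100
rate_used = 22.4, rate_fresh = 96.3
= (22.4 / 96.3) * 100
= 0.2326 * 100 = 23.26

23.26 %


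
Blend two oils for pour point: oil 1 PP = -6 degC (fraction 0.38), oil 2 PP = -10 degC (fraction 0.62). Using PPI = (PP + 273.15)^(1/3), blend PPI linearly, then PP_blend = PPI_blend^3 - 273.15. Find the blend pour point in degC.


PPI_1 = (-6 + 273.15)^(1/3) = 6.440482
PPI_2 = (-10 + 273.15)^(1/3) = 6.408176
PPI_blend = 0.38 * 6.440482 + 0.62 * 6.408176 = 6.420452
PP_blend = 6.420452^3 - 273.15 = 264.6652 - 273.15 = -8.48

-8.48 degC


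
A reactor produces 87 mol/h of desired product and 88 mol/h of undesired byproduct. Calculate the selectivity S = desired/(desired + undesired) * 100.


Selectivity = desired / (desired + undesired) * 100
Total products = 87 + 88 = 175 mol/h
S = 87 / 175 * 100
= 0.4971 * 100
= 49.71 %

49.71 %


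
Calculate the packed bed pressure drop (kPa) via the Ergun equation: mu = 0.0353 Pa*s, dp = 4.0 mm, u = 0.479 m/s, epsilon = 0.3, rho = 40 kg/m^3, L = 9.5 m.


dp = 4.0 mm = 0.004 m
Viscous term = 150*0.0353*0.479*(1-0.3)^2 / (0.004^2*0.3^3) = 2876830
Inertial term = 1.75*40*0.479^2*(1-0.3) / (0.004*0.3^3) = 104098
dP/L = 2876830 + 104098 = 2980930 Pa/m
dP = 2980930 * 9.5 / 1000 = 28320 kPa

28320 kPa


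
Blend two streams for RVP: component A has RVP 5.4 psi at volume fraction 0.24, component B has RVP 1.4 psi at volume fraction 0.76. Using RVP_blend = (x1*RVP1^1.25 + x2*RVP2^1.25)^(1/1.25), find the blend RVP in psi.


Chevron index: RVP_blend = (sum xi*RVPi^1.25)^(1/1.25)
RVP^1.25 terms: 0.24 * 5.4^1.25 + 0.76 * 1.4^1.25 = 3.13299
RVP_blend = 3.13299^(1/1.25) = 2.493

2.493 psi


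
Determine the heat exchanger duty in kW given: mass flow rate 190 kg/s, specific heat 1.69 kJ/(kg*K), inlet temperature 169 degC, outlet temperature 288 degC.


Q = m_dot * cp * delta_T
delta_T = 288 - 169 = 119 K
Q = 190 * 1.69 * 119
= 321.1 * 119
= 38210.9 kW

38210.9 kW


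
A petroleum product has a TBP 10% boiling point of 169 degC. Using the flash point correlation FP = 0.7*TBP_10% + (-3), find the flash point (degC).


FP = 0.7 * 169 + (-3) = 115.3

115.3 degC


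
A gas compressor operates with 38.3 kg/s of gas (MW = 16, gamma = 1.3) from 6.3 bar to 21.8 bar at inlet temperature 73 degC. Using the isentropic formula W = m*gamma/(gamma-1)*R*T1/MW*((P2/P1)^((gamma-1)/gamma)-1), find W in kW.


Isentropic work: W = m*(gamma/(gamma-1))*(R*T1/MW)*((P2/P1)^((gamma-1)/gamma) - 1)
T1 = 73 + 273.15 = 346.15 K
Pressure ratio = 21.8 / 6.3 = 3.46032
Exponent = (1.3 - 1)/1.3 = 0.230769
(P2/P1)^exp - 1 = 3.46032^0.230769 - 1 = 0.331715
W = 38.3 * 1.3 / 0.3 * 8.314 * 346.15 / 16 * 0.331715 = 9902

9902 kW


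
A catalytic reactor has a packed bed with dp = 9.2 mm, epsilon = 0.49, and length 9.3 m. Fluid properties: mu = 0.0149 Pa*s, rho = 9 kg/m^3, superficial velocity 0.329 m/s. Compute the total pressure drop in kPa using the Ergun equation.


dp = 9.2 mm = 0.0092 m
Viscous term = 150*0.0149*0.329*(1-0.49)^2 / (0.0092^2*0.49^3) = 19206.6
Inertial term = 1.75*9*0.329^2*(1-0.49) / (0.0092*0.49^3) = 803.279
dP/L = 19206.6 + 803.279 = 20009.9 Pa/m
dP = 20009.9 * 9.3 / 1000 = 186.1 kPa

186.1 kPa


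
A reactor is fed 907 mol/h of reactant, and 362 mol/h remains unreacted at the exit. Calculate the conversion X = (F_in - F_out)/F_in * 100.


X = (F_in - F_out) / F_in * 100
Moles reacted = 907 - 362 = 545
X = 545 / 907 * 100
= 0.6009 * 100
= 60.09 %

60.09 %


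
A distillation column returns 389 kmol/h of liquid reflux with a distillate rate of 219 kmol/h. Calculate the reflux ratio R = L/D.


Reflux ratio definition: R = L / D (liquid returned / distillate withdrawn)
L = 389 kmol/h, D = 219 kmol/h
R = 389 / 219 = 1.776

1.776


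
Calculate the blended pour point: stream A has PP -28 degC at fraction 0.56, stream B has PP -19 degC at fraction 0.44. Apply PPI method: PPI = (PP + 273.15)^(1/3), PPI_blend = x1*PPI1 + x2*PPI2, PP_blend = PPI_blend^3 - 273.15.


PPI_1 = (-28 + 273.15)^(1/3) = 6.258601
PPI_2 = (-19 + 273.15)^(1/3) = 6.334272
PPI_blend = 0.56 * 6.258601 + 0.44 * 6.334272 = 6.291896
PP_blend = 6.291896^3 - 273.15 = 249.0833 - 273.15 = -24.07

-24.07 degC


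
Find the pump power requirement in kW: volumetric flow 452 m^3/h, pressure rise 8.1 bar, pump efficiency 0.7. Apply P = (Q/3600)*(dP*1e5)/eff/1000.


Q = 452 / 3600 = 0.125556 m^3/s
P = 0.125556 * (8.1 * 1e5) / 0.7 / 1000 = 145.3

145.3 kW


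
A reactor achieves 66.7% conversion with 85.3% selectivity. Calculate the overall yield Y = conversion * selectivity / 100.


Overall yield = conversion (%) * selectivity (%) / 100
Conversion = 66.7%, Selectivity = 85.3%
Y = 66.7 * 85.3 / 100
= 56.8951 %

56.8951 %


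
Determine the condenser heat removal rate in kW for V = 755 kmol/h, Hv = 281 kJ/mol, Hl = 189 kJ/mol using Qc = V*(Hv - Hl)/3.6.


Qc = 755 * (281 - 189) / 3.6 = 755 * 92 / 3.6 = 19290

19290 kW


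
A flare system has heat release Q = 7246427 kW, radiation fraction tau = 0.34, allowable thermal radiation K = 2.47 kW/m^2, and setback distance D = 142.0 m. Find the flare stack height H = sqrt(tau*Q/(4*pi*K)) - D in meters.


tau*Q/(4*pi*K) = 0.34 * 7246427 / (4 * pi * 2.47) = 79377.2
sqrt(79377.2) = 281.74
H = 281.74 - 142.0 = 139.7

139.7 m


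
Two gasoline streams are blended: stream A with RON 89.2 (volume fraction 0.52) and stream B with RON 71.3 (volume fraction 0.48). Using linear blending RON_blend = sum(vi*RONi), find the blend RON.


Linear blending: RON_blend = sum(vi * RONi)
Contribution 1: 0.52 * 89.2 = 46.384
Contribution 2: 0.48 * 71.3 = 34.224
RON_blend = 46.384 + 34.224 = 80.608

80.608


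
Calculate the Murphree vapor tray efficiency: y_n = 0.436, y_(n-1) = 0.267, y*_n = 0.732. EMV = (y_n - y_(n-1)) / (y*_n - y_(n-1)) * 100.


Murphree vapor efficiency: EMV = (y_n - y_(n-1)) / (y*_n - y_(n-1)) * 100
EMV = (0.436 - 0.267) / (0.732 - 0.267) * 100 = 0.169 / 0.465 * 100 = 36.34

36.34 %


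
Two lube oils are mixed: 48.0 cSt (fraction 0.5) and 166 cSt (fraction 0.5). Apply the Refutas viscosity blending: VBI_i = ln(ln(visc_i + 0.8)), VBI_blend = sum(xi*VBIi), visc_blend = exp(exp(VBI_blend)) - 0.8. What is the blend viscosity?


Refutas method: VBN_i = 14.534*ln(ln(visc_i + 0.8)) + 10.975, blended linearly by mass fraction; since VBN is linear in VBI_i = ln(ln(visc_i + 0.8)) and the fractions sum to 1, blend VBI directly: visc = exp(exp(VBI_blend)) - 0.8
VBI_1 = ln(ln(48.0 + 0.8)) = 1.35783
VBI_2 = ln(ln(166 + 0.8)) = 1.63253
VBI_blend = 0.5 * 1.35783 + 0.5 * 1.63253 = 1.49518
visc_blend = exp(exp(1.49518)) - 0.8 = 85.70

85.70 cSt


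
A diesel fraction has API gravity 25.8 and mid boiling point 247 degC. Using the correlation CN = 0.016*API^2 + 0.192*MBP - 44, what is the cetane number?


CN = 0.016 * 25.8^2 + 0.192 * 247 - 44
CN = 10.65024 + 47.424 - 44 = 14.07424

14.07424


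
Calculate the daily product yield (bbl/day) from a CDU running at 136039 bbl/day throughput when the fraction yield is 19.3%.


Crude throughput = 136039 bbl/day
Fraction yield = 19.3%
yield = throughput * fraction / 100
yield = 136039 * 19.3 / 100 = 26255.527

26255.527 bbl/day


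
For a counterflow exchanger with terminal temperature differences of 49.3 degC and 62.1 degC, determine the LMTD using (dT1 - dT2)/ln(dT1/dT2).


LMTD = (dT1 - dT2) / ln(dT1/dT2)
= (49.3 - 62.1) / ln(49.3 / 62.1) = -12.8 / -0.230822 = 55.45

55.45 degC


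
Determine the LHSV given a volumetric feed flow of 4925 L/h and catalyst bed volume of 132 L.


LHSV = volumetric feed rate / catalyst volume
= 4925 L/h / 132 L
= 37.31 h^-1

37.31 h^-1


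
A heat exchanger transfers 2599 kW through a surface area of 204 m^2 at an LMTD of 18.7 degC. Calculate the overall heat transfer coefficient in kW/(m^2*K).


From Q = U*A*LMTD, U = Q / (A * LMTD)
U = 2599 / (204 * 18.7) = 2599 / 3814.8 = 0.6813

0.6813 kW/(m^2*K)


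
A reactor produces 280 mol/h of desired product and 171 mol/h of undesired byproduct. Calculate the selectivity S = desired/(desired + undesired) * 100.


Selectivity = desired / (desired + undesired) * 100
Total products = 280 + 171 = 451 mol/h
S = 280 / 451 * 100
= 0.6208 * 100
= 62.08 %

62.08 %


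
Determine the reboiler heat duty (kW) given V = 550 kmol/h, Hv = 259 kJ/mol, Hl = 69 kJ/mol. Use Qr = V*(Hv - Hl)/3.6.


Qr = 550 * (259 - 69) / 3.6 = 550 * 190 / 3.6 = 29030

29030 kW


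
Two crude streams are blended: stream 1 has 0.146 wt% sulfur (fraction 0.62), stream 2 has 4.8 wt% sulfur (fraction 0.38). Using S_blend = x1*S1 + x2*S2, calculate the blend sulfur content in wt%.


Linear sulfur blending: S_blend = x1*S1 + x2*S2
Contribution 1: 0.62 * 0.146 = 0.09052 wt%
Contribution 2: 0.38 * 4.8 = 1.824 wt%
S_blend = 0.09052 + 1.824 = 1.91452

1.91452 wt%


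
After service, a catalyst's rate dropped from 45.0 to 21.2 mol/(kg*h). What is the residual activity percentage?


Activity (%) = (rate_used / rate_fresh) * 100
rate_used = 21.2, rate_fresh = 45.0
= (21.2 / 45.0) * 100
= 0.4711 * 100 = 47.11

47.11 %


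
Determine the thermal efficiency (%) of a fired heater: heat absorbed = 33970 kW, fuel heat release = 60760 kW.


Furnace efficiency = Q_absorbed / Q_fuel * 100
= 33970 / 60760 * 100 = 55.91

55.91 %


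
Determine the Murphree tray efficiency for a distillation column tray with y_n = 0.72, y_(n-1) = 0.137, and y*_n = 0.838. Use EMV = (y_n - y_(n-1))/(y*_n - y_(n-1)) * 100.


Murphree vapor efficiency: EMV = (y_n - y_(n-1)) / (y*_n - y_(n-1)) * 100
EMV = (0.72 - 0.137) / (0.838 - 0.137) * 100 = 0.583 / 0.701 * 100 = 83.17

83.17 %


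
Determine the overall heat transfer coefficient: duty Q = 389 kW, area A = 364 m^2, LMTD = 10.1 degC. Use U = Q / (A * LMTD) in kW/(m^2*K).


From Q = U*A*LMTD, U = Q / (A * LMTD)
U = 389 / (364 * 10.1) = 389 / 3676.4 = 0.1058

0.1058 kW/(m^2*K)


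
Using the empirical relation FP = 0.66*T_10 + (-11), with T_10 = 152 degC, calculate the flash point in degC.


FP = 0.66 * 152 + (-11) = 89.32

89.32 degC


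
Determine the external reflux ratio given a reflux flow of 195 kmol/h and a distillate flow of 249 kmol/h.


Reflux ratio definition: R = L / D (liquid returned / distillate withdrawn)
L = 195 kmol/h, D = 249 kmol/h
R = 195 / 249 = 0.7831

0.7831


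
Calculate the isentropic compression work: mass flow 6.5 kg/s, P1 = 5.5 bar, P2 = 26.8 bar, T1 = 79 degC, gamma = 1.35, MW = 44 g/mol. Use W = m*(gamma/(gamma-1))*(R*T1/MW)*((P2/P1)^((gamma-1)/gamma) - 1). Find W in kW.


Isentropic work: W = m*(gamma/(gamma-1))*(R*T1/MW)*((P2/P1)^((gamma-1)/gamma) - 1)
T1 = 79 + 273.15 = 352.15 K
Pressure ratio = 26.8 / 5.5 = 4.87273
Exponent = (1.35 - 1)/1.35 = 0.259259
(P2/P1)^exp - 1 = 4.87273^0.259259 - 1 = 0.507687
W = 6.5 * 1.35 / 0.35 * 8.314 * 352.15 / 44 * 0.507687 = 847.0

847.0 kW


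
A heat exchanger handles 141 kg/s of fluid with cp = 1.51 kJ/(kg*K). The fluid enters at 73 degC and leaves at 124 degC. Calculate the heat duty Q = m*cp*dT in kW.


Q = m_dot * cp * delta_T
delta_T = 124 - 73 = 51 K
Q = 141 * 1.51 * 51
= 212.91 * 51
= 10858.41 kW

10858.41 kW


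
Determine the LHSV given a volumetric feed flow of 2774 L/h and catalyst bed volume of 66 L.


LHSV = volumetric feed rate / catalyst volume
= 2774 L/h / 66 L
= 42.03 h^-1

42.03 h^-1


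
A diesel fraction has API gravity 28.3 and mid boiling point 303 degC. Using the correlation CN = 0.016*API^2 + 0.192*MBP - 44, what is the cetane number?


CN = 0.016 * 28.3^2 + 0.192 * 303 - 44
CN = 12.81424 + 58.176 - 44 = 26.99024

26.99024


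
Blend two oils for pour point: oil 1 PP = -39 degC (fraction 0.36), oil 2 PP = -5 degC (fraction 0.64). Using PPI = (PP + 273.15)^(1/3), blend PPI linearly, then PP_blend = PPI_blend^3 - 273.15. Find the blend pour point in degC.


PPI_1 = (-39 + 273.15)^(1/3) = 6.163557
PPI_2 = (-5 + 273.15)^(1/3) = 6.448508
PPI_blend = 0.36 * 6.163557 + 0.64 * 6.448508 = 6.345926
PP_blend = 6.345926^3 - 273.15 = 255.5554 - 273.15 = -17.59

-17.59 degC


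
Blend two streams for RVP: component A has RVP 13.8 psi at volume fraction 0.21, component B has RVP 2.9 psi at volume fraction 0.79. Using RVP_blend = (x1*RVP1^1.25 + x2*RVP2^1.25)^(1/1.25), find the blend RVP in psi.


Chevron index: RVP_blend = (sum xi*RVPi^1.25)^(1/1.25)
RVP^1.25 terms: 0.21 * 13.8^1.25 + 0.79 * 2.9^1.25 = 8.57526
RVP_blend = 8.57526^(1/1.25) = 5.580

5.580 psi


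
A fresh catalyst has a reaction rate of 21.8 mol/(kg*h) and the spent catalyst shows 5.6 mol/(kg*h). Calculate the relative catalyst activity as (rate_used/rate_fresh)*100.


Activity (%) = (rate_used / rate_fresh) * 100
rate_used = 5.6, rate_fresh = 21.8
= (5.6 / 21.8) * 100
= 0.2569 * 100 = 25.69

25.69 %


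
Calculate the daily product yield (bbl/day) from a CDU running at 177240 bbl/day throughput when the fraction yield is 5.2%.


Crude throughput = 177240 bbl/day
Fraction yield = 5.2%
yield = throughput * fraction / 100
yield = 177240 * 5.2 / 100 = 9216.48

9216.48 bbl/day


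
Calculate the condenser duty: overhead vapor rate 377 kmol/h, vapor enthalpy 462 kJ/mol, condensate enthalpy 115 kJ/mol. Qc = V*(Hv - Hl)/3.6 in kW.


Qc = 377 * (462 - 115) / 3.6 = 377 * 347 / 3.6 = 36340

36340 kW


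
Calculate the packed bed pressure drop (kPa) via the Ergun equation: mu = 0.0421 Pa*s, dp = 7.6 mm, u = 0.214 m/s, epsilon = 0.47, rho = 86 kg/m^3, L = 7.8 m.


dp = 7.6 mm = 0.0076 m
Viscous term = 150*0.0421*0.214*(1-0.47)^2 / (0.0076^2*0.47^3) = 63302.1
Inertial term = 1.75*86*0.214^2*(1-0.47) / (0.0076*0.47^3) = 4629.49
dP/L = 63302.1 + 4629.49 = 67931.6 Pa/m
dP = 67931.6 * 7.8 / 1000 = 529.9 kPa

529.9 kPa


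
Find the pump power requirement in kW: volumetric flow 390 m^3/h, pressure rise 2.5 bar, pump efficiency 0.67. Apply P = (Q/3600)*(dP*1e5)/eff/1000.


Q = 390 / 3600 = 0.108333 m^3/s
P = 0.108333 * (2.5 * 1e5) / 0.67 / 1000 = 40.42

40.42 kW


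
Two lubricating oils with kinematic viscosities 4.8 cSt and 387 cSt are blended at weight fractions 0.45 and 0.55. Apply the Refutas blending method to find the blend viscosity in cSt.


Refutas method: VBN_i = 14.534*ln(ln(visc_i + 0.8)) + 10.975, blended linearly by mass fraction; since VBN is linear in VBI_i = ln(ln(visc_i + 0.8)) and the fractions sum to 1, blend VBI directly: visc = exp(exp(VBI_blend)) - 0.8
VBI_1 = ln(ln(4.8 + 0.8)) = 0.543931
VBI_2 = ln(ln(387 + 0.8)) = 1.78515
VBI_blend = 0.45 * 0.543931 + 0.55 * 1.78515 = 1.2266
visc_blend = exp(exp(1.2266)) - 0.8 = 29.45

29.45 cSt


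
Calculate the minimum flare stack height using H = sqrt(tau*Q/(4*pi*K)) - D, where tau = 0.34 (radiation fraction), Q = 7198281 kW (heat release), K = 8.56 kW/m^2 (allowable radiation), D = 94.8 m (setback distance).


tau*Q/(4*pi*K) = 0.34 * 7198281 / (4 * pi * 8.56) = 22752.2
sqrt(22752.2) = 150.838
H = 150.838 - 94.8 = 56.04

56.04 m


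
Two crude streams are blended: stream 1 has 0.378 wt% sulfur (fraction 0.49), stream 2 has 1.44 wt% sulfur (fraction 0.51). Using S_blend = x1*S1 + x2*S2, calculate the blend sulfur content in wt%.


Linear sulfur blending: S_blend = x1*S1 + x2*S2
Contribution 1: 0.49 * 0.378 = 0.18522 wt%
Contribution 2: 0.51 * 1.44 = 0.7344 wt%
S_blend = 0.18522 + 0.7344 = 0.91962

0.91962 wt%


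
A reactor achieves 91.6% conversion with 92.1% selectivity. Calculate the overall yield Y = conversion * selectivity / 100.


Overall yield = conversion (%) * selectivity (%) / 100
Conversion = 91.6%, Selectivity = 92.1%
Y = 91.6 * 92.1 / 100
= 84.3636 %

84.3636 %


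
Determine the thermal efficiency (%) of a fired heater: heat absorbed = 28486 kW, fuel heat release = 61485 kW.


Furnace efficiency = Q_absorbed / Q_fuel * 100
= 28486 / 61485 * 100 = 46.33

46.33 %


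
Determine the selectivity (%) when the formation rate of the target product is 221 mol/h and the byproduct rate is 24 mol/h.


Selectivity = desired / (desired + undesired) * 100
Total products = 221 + 24 = 245 mol/h
S = 221 / 245 * 100
= 0.9020 * 100
= 90.20 %

90.20 %


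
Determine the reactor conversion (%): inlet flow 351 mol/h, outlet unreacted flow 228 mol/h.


X = (F_in - F_out) / F_in * 100
Moles reacted = 351 - 228 = 123
X = 123 / 351 * 100
= 0.3504 * 100
= 35.04 %

35.04 %


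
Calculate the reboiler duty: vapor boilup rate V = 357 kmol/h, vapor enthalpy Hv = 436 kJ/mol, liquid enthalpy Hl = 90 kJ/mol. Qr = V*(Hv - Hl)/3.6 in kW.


Qr = 357 * (436 - 90) / 3.6 = 357 * 346 / 3.6 = 34310

34310 kW


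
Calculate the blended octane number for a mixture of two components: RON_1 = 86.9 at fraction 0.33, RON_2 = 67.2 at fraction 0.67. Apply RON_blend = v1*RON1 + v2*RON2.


Linear blending: RON_blend = sum(vi * RONi)
Contribution 1: 0.33 * 86.9 = 28.677
Contribution 2: 0.67 * 67.2 = 45.024
RON_blend = 28.677 + 45.024 = 73.701

73.701


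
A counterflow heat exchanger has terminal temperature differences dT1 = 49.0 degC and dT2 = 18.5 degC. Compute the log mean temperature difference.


LMTD = (dT1 - dT2) / ln(dT1/dT2)
= (49.0 - 18.5) / ln(49.0 / 18.5) = 30.5 / 0.97405 = 31.31

31.31 degC


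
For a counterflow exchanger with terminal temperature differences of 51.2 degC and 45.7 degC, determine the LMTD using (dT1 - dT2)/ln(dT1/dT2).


LMTD = (dT1 - dT2) / ln(dT1/dT2)
= (51.2 - 45.7) / ln(51.2 / 45.7) = 5.5 / 0.113641 = 48.40

48.40 degC


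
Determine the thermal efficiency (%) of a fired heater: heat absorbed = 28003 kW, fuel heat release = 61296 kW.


Furnace efficiency = Q_absorbed / Q_fuel * 100
= 28003 / 61296 * 100 = 45.68

45.68 %


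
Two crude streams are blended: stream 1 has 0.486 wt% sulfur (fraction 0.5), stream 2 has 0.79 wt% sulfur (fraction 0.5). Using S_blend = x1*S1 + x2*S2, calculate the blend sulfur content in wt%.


Linear sulfur blending: S_blend = x1*S1 + x2*S2
Contribution 1: 0.5 * 0.486 = 0.243 wt%
Contribution 2: 0.5 * 0.79 = 0.395 wt%
S_blend = 0.243 + 0.395 = 0.638

0.638 wt%


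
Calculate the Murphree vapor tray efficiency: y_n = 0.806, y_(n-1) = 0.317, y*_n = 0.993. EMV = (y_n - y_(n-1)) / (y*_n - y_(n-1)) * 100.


Murphree vapor efficiency: EMV = (y_n - y_(n-1)) / (y*_n - y_(n-1)) * 100
EMV = (0.806 - 0.317) / (0.993 - 0.317) * 100 = 0.489 / 0.676 * 100 = 72.34

72.34 %


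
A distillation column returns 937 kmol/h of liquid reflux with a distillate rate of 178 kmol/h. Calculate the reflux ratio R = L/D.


Reflux ratio definition: R = L / D (liquid returned / distillate withdrawn)
L = 937 kmol/h, D = 178 kmol/h
R = 937 / 178 = 5.264

5.264


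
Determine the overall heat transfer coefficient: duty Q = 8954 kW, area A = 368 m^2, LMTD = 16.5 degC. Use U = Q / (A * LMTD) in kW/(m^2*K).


From Q = U*A*LMTD, U = Q / (A * LMTD)
U = 8954 / (368 * 16.5) = 8954 / 6072 = 1.475

1.475 kW/(m^2*K)


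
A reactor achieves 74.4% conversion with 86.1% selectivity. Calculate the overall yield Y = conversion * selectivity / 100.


Overall yield = conversion (%) * selectivity (%) / 100
Conversion = 74.4%, Selectivity = 86.1%
Y = 74.4 * 86.1 / 100
= 64.0584 %

64.0584 %


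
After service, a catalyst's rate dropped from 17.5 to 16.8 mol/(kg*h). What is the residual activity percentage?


Activity (%) = (rate_used / rate_fresh) * 100
rate_used = 16.8, rate_fresh = 17.5
= (16.8 / 17.5) * 100
= 0.9600 * 100 = 96.00

96.00 %


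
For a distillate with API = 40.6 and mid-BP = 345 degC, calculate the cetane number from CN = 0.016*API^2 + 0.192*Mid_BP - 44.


CN = 0.016 * 40.6^2 + 0.192 * 345 - 44
CN = 26.37376 + 66.24 - 44 = 48.61376

48.61376


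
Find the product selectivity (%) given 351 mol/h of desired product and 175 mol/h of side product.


Selectivity = desired / (desired + undesired) * 100
Total products = 351 + 175 = 526 mol/h
S = 351 / 526 * 100
= 0.6673 * 100
= 66.73 %

66.73 %


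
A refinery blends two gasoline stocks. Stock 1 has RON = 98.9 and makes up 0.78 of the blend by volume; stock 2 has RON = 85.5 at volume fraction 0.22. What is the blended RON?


Linear blending: RON_blend = sum(vi * RONi)
Contribution 1: 0.78 * 98.9 = 77.142
Contribution 2: 0.22 * 85.5 = 18.81
RON_blend = 77.142 + 18.81 = 95.952

95.952


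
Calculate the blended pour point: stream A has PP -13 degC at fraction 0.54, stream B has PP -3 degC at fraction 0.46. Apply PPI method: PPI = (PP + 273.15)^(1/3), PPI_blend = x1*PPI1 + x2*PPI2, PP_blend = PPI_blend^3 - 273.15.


PPI_1 = (-13 + 273.15)^(1/3) = 6.383731
PPI_2 = (-3 + 273.15)^(1/3) = 6.464501
PPI_blend = 0.54 * 6.383731 + 0.46 * 6.464501 = 6.420885
PP_blend = 6.420885^3 - 273.15 = 264.7187 - 273.15 = -8.43

-8.43 degC


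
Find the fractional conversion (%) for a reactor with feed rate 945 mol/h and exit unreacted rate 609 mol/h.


X = (F_in - F_out) / F_in * 100
Moles reacted = 945 - 609 = 336
X = 336 / 945 * 100
= 0.3556 * 100
= 35.56 %

35.56 %


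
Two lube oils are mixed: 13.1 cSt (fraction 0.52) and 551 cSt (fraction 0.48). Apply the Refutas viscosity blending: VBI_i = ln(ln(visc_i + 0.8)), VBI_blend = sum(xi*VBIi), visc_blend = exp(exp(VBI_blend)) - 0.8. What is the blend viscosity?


Refutas method: VBN_i = 14.534*ln(ln(visc_i + 0.8)) + 10.975, blended linearly by mass fraction; since VBN is linear in VBI_i = ln(ln(visc_i + 0.8)) and the fractions sum to 1, blend VBI directly: visc = exp(exp(VBI_blend)) - 0.8
VBI_1 = ln(ln(13.1 + 0.8)) = 0.967702
VBI_2 = ln(ln(551 + 0.8)) = 1.84264
VBI_blend = 0.52 * 0.967702 + 0.48 * 1.84264 = 1.38767
visc_blend = exp(exp(1.38767)) - 0.8 = 54.10

54.10 cSt


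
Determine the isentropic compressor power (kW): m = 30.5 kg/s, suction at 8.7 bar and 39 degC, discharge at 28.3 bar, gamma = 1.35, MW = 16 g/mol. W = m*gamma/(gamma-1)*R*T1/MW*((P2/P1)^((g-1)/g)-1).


Isentropic work: W = m*(gamma/(gamma-1))*(R*T1/MW)*((P2/P1)^((gamma-1)/gamma) - 1)
T1 = 39 + 273.15 = 312.15 K
Pressure ratio = 28.3 / 8.7 = 3.25287
Exponent = (1.35 - 1)/1.35 = 0.259259
(P2/P1)^exp - 1 = 3.25287^0.259259 - 1 = 0.357719
W = 30.5 * 1.35 / 0.35 * 8.314 * 312.15 / 16 * 0.357719 = 6826

6826 kW


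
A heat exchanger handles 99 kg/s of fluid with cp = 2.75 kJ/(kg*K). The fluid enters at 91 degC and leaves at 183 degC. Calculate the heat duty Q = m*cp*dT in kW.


Q = m_dot * cp * delta_T
delta_T = 183 - 91 = 92 K
Q = 99 * 2.75 * 92
= 272.25 * 92
= 25047 kW

25047 kW


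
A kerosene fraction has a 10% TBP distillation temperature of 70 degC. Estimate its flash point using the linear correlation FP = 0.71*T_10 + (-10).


FP = 0.71 * 70 + (-10) = 39.7

39.7 degC


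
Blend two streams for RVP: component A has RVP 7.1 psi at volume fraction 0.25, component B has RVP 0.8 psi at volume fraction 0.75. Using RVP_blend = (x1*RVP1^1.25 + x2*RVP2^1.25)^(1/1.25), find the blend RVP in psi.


Chevron index: RVP_blend = (sum xi*RVPi^1.25)^(1/1.25)
RVP^1.25 terms: 0.25 * 7.1^1.25 + 0.75 * 0.8^1.25 = 3.46487
RVP_blend = 3.46487^(1/1.25) = 2.702

2.702 psi


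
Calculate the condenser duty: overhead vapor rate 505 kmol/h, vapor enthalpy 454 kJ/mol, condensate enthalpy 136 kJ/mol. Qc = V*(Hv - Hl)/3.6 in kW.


Qc = 505 * (454 - 136) / 3.6 = 505 * 318 / 3.6 = 44610

44610 kW


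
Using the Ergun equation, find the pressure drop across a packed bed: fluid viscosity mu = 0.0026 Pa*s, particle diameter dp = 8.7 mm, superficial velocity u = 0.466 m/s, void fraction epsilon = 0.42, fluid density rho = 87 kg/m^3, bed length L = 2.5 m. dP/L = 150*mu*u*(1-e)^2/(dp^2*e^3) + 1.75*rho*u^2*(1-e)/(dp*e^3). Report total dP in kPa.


dp = 8.7 mm = 0.0087 m
Viscous term = 150*0.0026*0.466*(1-0.42)^2 / (0.0087^2*0.42^3) = 10902.4
Inertial term = 1.75*87*0.466^2*(1-0.42) / (0.0087*0.42^3) = 29750.2
dP/L = 10902.4 + 29750.2 = 40652.6 Pa/m
dP = 40652.6 * 2.5 / 1000 = 101.6 kPa

101.6 kPa


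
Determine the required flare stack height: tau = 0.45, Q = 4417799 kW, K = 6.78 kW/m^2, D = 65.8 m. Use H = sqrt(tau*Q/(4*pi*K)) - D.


tau*Q/(4*pi*K) = 0.45 * 4417799 / (4 * pi * 6.78) = 23333.4
sqrt(23333.4) = 152.753
H = 152.753 - 65.8 = 86.95

86.95 m


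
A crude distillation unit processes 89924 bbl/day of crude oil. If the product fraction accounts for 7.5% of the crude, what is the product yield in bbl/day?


Crude throughput = 89924 bbl/day
Fraction yield = 7.5%
yield = throughput * fraction / 100
yield = 89924 * 7.5 / 100 = 6744.3

6744.3 bbl/day


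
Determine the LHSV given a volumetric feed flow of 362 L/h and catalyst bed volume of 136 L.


LHSV = volumetric feed rate / catalyst volume
= 362 L/h / 136 L
= 2.662 h^-1

2.662 h^-1


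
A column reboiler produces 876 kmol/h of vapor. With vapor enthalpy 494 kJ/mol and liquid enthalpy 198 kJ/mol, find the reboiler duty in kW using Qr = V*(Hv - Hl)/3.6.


Qr = 876 * (494 - 198) / 3.6 = 876 * 296 / 3.6 = 72030

72030 kW


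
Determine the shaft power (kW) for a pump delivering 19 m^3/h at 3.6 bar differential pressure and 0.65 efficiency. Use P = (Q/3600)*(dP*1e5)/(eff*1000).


Q = 19 / 3600 = 0.00527778 m^3/s
P = 0.00527778 * (3.6 * 1e5) / 0.65 / 1000 = 2.923

2.923 kW


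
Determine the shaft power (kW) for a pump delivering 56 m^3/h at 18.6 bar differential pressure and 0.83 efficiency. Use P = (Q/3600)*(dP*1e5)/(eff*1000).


Q = 56 / 3600 = 0.0155556 m^3/s
P = 0.0155556 * (18.6 * 1e5) / 0.83 / 1000 = 34.86

34.86 kW


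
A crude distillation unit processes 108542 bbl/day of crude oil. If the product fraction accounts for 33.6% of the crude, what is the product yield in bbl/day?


Crude throughput = 108542 bbl/day
Fraction yield = 33.6%
yield = throughput * fraction / 100
yield = 108542 * 33.6 / 100 = 36470.112

36470.112 bbl/day


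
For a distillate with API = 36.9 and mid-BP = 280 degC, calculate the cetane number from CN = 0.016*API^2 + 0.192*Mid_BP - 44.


CN = 0.016 * 36.9^2 + 0.192 * 280 - 44
CN = 21.78576 + 53.76 - 44 = 31.54576

31.54576


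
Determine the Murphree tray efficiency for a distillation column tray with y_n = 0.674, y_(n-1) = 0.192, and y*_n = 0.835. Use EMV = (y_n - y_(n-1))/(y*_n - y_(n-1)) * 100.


Murphree vapor efficiency: EMV = (y_n - y_(n-1)) / (y*_n - y_(n-1)) * 100
EMV = (0.674 - 0.192) / (0.835 - 0.192) * 100 = 0.482 / 0.643 * 100 = 74.96

74.96 %


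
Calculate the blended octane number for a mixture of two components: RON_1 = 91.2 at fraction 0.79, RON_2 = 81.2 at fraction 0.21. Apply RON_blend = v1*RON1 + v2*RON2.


Linear blending: RON_blend = sum(vi * RONi)
Contribution 1: 0.79 * 91.2 = 72.048
Contribution 2: 0.21 * 81.2 = 17.052
RON_blend = 72.048 + 17.052 = 89.1

89.1


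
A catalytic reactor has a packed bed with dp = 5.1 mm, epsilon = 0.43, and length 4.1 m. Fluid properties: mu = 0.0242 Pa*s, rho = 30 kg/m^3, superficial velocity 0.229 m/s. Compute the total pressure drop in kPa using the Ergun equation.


dp = 5.1 mm = 0.0051 m
Viscous term = 150*0.0242*0.229*(1-0.43)^2 / (0.0051^2*0.43^3) = 130601
Inertial term = 1.75*30*0.229^2*(1-0.43) / (0.0051*0.43^3) = 3870.17
dP/L = 130601 + 3870.17 = 134471 Pa/m
dP = 134471 * 4.1 / 1000 = 551.3 kPa

551.3 kPa


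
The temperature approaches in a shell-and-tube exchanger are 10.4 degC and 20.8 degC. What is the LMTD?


LMTD = (dT1 - dT2) / ln(dT1/dT2)
= (10.4 - 20.8) / ln(10.4 / 20.8) = -10.4 / -0.693147 = 15.00

15.00 degC


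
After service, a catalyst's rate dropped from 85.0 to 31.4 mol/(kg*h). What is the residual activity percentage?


Activity (%) = (rate_used / rate_fresh) * 100
rate_used = 31.4, rate_fresh = 85.0
= (31.4 / 85.0) * 100
= 0.3694 * 100 = 36.94

36.94 %


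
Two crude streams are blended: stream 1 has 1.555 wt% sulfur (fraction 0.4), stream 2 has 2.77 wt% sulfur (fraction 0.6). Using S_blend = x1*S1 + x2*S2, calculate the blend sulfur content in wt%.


Linear sulfur blending: S_blend = x1*S1 + x2*S2
Contribution 1: 0.4 * 1.555 = 0.622 wt%
Contribution 2: 0.6 * 2.77 = 1.662 wt%
S_blend = 0.622 + 1.662 = 2.284

2.284 wt%


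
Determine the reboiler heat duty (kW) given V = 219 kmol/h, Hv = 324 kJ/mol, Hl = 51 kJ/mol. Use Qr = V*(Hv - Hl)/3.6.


Qr = 219 * (324 - 51) / 3.6 = 219 * 273 / 3.6 = 16610

16610 kW


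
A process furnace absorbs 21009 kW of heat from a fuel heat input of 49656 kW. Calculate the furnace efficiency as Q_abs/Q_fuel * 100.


Furnace efficiency = Q_absorbed / Q_fuel * 100
= 21009 / 49656 * 100 = 42.31

42.31 %


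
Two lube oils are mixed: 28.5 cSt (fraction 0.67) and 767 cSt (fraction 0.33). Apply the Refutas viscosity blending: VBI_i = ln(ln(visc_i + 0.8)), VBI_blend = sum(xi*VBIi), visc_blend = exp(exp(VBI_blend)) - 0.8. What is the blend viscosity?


Refutas method: VBN_i = 14.534*ln(ln(visc_i + 0.8)) + 10.975, blended linearly by mass fraction; since VBN is linear in VBI_i = ln(ln(visc_i + 0.8)) and the fractions sum to 1, blend VBI directly: visc = exp(exp(VBI_blend)) - 0.8
VBI_1 = ln(ln(28.5 + 0.8)) = 1.21716
VBI_2 = ln(ln(767 + 0.8)) = 1.89364
VBI_blend = 0.67 * 1.21716 + 0.33 * 1.89364 = 1.4404
visc_blend = exp(exp(1.4404)) - 0.8 = 67.40

67.40 cSt


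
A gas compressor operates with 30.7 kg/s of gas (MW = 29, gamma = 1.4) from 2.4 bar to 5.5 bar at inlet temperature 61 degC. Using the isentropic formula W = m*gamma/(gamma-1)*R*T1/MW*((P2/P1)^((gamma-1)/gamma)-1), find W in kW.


Isentropic work: W = m*(gamma/(gamma-1))*(R*T1/MW)*((P2/P1)^((gamma-1)/gamma) - 1)
T1 = 61 + 273.15 = 334.15 K
Pressure ratio = 5.5 / 2.4 = 2.29167
Exponent = (1.4 - 1)/1.4 = 0.285714
(P2/P1)^exp - 1 = 2.29167^0.285714 - 1 = 0.267361
W = 30.7 * 1.4 / 0.4 * 8.314 * 334.15 / 29 * 0.267361 = 2752

2752 kW


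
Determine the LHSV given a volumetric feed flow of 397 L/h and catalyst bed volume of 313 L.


LHSV = volumetric feed rate / catalyst volume
= 397 L/h / 313 L
= 1.268 h^-1

1.268 h^-1


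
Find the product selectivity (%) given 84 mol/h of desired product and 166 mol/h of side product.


Selectivity = desired / (desired + undesired) * 100
Total products = 84 + 166 = 250 mol/h
S = 84 / 250 * 100
= 0.3360 * 100
= 33.60 %

33.60 %


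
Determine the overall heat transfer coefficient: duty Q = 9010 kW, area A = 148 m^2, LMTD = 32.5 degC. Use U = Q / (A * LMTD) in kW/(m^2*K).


From Q = U*A*LMTD, U = Q / (A * LMTD)
U = 9010 / (148 * 32.5) = 9010 / 4810 = 1.873

1.873 kW/(m^2*K)


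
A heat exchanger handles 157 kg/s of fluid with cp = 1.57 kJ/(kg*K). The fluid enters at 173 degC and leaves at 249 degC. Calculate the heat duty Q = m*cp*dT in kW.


Q = m_dot * cp * delta_T
delta_T = 249 - 173 = 76 K
Q = 157 * 1.57 * 76
= 246.49 * 76
= 18733.24 kW

18733.24 kW


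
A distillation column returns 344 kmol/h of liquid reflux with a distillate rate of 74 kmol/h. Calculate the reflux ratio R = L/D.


Reflux ratio definition: R = L / D (liquid returned / distillate withdrawn)
L = 344 kmol/h, D = 74 kmol/h
R = 344 / 74 = 4.649

4.649


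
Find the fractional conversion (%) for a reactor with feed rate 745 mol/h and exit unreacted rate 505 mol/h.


X = (F_in - F_out) / F_in * 100
Moles reacted = 745 - 505 = 240
X = 240 / 745 * 100
= 0.3221 * 100
= 32.21 %

32.21 %


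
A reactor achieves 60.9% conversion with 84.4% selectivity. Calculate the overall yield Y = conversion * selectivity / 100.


Overall yield = conversion (%) * selectivity (%) / 100
Conversion = 60.9%, Selectivity = 84.4%
Y = 60.9 * 84.4 / 100
= 51.3996 %

51.3996 %


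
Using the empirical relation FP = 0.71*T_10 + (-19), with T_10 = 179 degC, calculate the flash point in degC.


FP = 0.71 * 179 + (-19) = 108.09

108.09 degC


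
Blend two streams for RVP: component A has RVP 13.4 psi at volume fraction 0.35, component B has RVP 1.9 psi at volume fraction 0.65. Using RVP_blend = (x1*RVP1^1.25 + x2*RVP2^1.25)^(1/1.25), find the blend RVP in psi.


Chevron index: RVP_blend = (sum xi*RVPi^1.25)^(1/1.25)
RVP^1.25 terms: 0.35 * 13.4^1.25 + 0.65 * 1.9^1.25 = 10.4232
RVP_blend = 10.4232^(1/1.25) = 6.522

6.522 psi


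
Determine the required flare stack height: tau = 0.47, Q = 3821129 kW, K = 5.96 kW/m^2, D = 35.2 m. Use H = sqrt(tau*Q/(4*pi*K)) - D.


tau*Q/(4*pi*K) = 0.47 * 3821129 / (4 * pi * 5.96) = 23979.1
sqrt(23979.1) = 154.852
H = 154.852 - 35.2 = 119.7

119.7 m


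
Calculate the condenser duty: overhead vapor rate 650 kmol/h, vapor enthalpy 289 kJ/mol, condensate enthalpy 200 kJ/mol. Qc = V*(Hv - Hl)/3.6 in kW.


Qc = 650 * (289 - 200) / 3.6 = 650 * 89 / 3.6 = 16070

16070 kW


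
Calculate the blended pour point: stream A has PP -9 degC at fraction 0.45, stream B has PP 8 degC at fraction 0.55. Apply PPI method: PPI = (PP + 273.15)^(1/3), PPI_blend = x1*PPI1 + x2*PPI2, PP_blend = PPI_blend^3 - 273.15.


PPI_1 = (-9 + 273.15)^(1/3) = 6.416283
PPI_2 = (8 + 273.15)^(1/3) = 6.551077
PPI_blend = 0.45 * 6.416283 + 0.55 * 6.551077 = 6.49042
PP_blend = 6.49042^3 - 273.15 = 273.4125 - 273.15 = 0.26

0.26 degC


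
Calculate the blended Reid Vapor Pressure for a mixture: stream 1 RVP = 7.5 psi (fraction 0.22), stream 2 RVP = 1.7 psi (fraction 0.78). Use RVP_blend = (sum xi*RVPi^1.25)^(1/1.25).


Chevron index: RVP_blend = (sum xi*RVPi^1.25)^(1/1.25)
RVP^1.25 terms: 0.22 * 7.5^1.25 + 0.78 * 1.7^1.25 = 4.24465
RVP_blend = 4.24465^(1/1.25) = 3.179

3.179 psi


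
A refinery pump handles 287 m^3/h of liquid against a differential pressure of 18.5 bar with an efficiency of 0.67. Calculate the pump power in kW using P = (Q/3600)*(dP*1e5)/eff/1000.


Q = 287 / 3600 = 0.0797222 m^3/s
P = 0.0797222 * (18.5 * 1e5) / 0.67 / 1000 = 220.1

220.1 kW


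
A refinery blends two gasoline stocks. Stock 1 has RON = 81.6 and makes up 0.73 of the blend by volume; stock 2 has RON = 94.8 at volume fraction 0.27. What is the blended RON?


Linear blending: RON_blend = sum(vi * RONi)
Contribution 1: 0.73 * 81.6 = 59.568
Contribution 2: 0.27 * 94.8 = 25.596
RON_blend = 59.568 + 25.596 = 85.164

85.164


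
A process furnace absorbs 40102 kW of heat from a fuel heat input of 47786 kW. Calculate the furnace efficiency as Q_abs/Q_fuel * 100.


Furnace efficiency = Q_absorbed / Q_fuel * 100
= 40102 / 47786 * 100 = 83.92

83.92 %


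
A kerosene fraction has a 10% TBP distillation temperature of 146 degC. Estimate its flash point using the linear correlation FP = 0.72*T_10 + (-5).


FP = 0.72 * 146 + (-5) = 100.12

100.12 degC


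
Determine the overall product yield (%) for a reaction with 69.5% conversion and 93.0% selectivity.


Overall yield = conversion (%) * selectivity (%) / 100
Conversion = 69.5%, Selectivity = 93.0%
Y = 69.5 * 93.0 / 100
= 64.635 %

64.635 %


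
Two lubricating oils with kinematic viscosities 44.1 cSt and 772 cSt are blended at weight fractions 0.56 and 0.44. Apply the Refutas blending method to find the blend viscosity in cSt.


Refutas method: VBN_i = 14.534*ln(ln(visc_i + 0.8)) + 10.975, blended linearly by mass fraction; since VBN is linear in VBI_i = ln(ln(visc_i + 0.8)) and the fractions sum to 1, blend VBI directly: visc = exp(exp(VBI_blend)) - 0.8
VBI_1 = ln(ln(44.1 + 0.8)) = 1.33617
VBI_2 = ln(ln(772 + 0.8)) = 1.89462
VBI_blend = 0.56 * 1.33617 + 0.44 * 1.89462 = 1.58189
visc_blend = exp(exp(1.58189)) - 0.8 = 128.8

128.8 cSt


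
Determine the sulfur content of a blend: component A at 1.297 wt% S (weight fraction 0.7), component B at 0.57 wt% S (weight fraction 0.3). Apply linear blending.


Linear sulfur blending: S_blend = x1*S1 + x2*S2
Contribution 1: 0.7 * 1.297 = 0.9079 wt%
Contribution 2: 0.3 * 0.57 = 0.171 wt%
S_blend = 0.9079 + 0.171 = 1.0789

1.0789 wt%


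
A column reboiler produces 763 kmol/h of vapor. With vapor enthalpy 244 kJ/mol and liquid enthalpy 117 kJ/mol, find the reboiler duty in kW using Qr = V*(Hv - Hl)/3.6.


Qr = 763 * (244 - 117) / 3.6 = 763 * 127 / 3.6 = 26920

26920 kW


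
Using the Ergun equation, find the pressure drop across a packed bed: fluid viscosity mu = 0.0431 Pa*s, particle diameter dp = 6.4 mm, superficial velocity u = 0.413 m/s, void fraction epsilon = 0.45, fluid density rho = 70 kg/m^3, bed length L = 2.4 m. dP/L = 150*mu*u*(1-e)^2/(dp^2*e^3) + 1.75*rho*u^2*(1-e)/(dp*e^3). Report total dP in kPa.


dp = 6.4 mm = 0.0064 m
Viscous term = 150*0.0431*0.413*(1-0.45)^2 / (0.0064^2*0.45^3) = 216395
Inertial term = 1.75*70*0.413^2*(1-0.45) / (0.0064*0.45^3) = 19705.2
dP/L = 216395 + 19705.2 = 236100 Pa/m
dP = 236100 * 2.4 / 1000 = 566.6 kPa

566.6 kPa


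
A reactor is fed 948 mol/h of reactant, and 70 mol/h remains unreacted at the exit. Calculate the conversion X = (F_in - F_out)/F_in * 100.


X = (F_in - F_out) / F_in * 100
Moles reacted = 948 - 70 = 878
X = 878 / 948 * 100
= 0.9262 * 100
= 92.62 %

92.62 %


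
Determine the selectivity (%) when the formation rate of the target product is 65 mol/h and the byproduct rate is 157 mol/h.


Selectivity = desired / (desired + undesired) * 100
Total products = 65 + 157 = 222 mol/h
S = 65 / 222 * 100
= 0.2928 * 100
= 29.28 %

29.28 %


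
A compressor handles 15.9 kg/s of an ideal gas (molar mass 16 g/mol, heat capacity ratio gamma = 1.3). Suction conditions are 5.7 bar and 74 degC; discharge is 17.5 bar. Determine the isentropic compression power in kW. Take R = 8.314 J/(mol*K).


Isentropic work: W = m*(gamma/(gamma-1))*(R*T1/MW)*((P2/P1)^((gamma-1)/gamma) - 1)
T1 = 74 + 273.15 = 347.15 K
Pressure ratio = 17.5 / 5.7 = 3.07018
Exponent = (1.3 - 1)/1.3 = 0.230769
(P2/P1)^exp - 1 = 3.07018^0.230769 - 1 = 0.295455
W = 15.9 * 1.3 / 0.3 * 8.314 * 347.15 / 16 * 0.295455 = 3672

3672 kW


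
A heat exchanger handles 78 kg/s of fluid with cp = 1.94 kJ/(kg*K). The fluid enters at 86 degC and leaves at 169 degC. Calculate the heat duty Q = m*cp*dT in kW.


Q = m_dot * cp * delta_T
delta_T = 169 - 86 = 83 K
Q = 78 * 1.94 * 83
= 151.32 * 83
= 12559.56 kW

12559.56 kW


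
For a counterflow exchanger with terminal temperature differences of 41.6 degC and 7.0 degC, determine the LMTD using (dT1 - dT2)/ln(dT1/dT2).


LMTD = (dT1 - dT2) / ln(dT1/dT2)
= (41.6 - 7.0) / ln(41.6 / 7.0) = 34.6 / 1.78219 = 19.41

19.41 degC


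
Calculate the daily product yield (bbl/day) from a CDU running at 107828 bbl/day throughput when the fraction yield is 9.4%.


Crude throughput = 107828 bbl/day
Fraction yield = 9.4%
yield = throughput * fraction / 100
yield = 107828 * 9.4 / 100 = 10135.832

10135.832 bbl/day


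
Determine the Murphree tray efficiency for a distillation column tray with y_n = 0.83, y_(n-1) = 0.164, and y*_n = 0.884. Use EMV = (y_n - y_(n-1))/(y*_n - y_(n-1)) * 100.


Murphree vapor efficiency: EMV = (y_n - y_(n-1)) / (y*_n - y_(n-1)) * 100
EMV = (0.83 - 0.164) / (0.884 - 0.164) * 100 = 0.666 / 0.72 * 100 = 92.50

92.50 %


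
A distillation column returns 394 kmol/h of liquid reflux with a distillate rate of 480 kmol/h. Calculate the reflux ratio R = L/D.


Reflux ratio definition: R = L / D (liquid returned / distillate withdrawn)
L = 394 kmol/h, D = 480 kmol/h
R = 394 / 480 = 0.8208

0.8208


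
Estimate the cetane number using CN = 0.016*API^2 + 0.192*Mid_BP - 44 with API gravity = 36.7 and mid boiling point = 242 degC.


CN = 0.016 * 36.7^2 + 0.192 * 242 - 44
CN = 21.55024 + 46.464 - 44 = 24.01424

24.01424
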